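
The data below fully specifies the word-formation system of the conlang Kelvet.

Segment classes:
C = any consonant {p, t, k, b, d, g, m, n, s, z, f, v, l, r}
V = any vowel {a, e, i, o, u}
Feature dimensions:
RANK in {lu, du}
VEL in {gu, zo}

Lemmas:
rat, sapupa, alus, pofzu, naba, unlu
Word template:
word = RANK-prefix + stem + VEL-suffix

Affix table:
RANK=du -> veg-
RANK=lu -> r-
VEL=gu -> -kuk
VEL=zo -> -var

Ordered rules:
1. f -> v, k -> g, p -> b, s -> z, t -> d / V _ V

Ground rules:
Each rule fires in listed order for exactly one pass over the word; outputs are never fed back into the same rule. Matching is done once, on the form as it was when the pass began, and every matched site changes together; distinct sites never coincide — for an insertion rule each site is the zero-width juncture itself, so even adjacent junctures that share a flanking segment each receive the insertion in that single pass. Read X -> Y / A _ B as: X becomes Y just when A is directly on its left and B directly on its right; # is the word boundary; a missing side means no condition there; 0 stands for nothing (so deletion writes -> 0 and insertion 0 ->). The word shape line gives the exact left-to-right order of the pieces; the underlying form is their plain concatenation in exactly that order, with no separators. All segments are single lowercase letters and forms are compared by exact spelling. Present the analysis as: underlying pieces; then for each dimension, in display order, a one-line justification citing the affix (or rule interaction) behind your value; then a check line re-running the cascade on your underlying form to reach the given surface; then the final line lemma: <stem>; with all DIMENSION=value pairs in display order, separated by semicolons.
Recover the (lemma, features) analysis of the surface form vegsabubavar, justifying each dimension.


underlying: veg-sapupa-var
RANK=du - signalled by the affix veg-
VEL=zo - signalled by the affix -var
check: vegsapupavar -> vegsabubavar
lemma: sapupa; RANK=du; VEL=zo


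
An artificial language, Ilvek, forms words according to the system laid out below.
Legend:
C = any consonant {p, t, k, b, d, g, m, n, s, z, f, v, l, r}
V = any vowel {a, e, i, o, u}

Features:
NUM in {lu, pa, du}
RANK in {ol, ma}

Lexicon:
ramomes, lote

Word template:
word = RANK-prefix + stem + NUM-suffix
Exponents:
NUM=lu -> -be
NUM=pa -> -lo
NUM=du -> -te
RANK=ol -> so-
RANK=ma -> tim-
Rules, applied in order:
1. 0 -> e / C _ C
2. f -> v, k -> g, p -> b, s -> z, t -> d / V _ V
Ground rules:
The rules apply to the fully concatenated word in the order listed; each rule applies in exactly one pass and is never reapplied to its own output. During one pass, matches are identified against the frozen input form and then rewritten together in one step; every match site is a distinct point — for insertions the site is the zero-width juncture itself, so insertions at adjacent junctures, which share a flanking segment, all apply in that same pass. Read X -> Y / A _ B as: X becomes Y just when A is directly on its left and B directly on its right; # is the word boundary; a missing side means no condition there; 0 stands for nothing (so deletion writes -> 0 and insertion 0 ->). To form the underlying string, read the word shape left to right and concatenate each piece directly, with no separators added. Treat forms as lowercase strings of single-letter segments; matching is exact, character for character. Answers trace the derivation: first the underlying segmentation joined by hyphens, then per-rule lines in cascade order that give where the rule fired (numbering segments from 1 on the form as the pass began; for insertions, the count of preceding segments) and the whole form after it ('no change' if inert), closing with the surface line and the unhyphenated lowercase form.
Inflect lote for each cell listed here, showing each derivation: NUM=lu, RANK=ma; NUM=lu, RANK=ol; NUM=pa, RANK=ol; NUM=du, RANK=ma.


cell NUM=lu, RANK=ma:
underlying: tim-lote-be
1. 0 -> e / C _ C: inserts after position(s) 3: timelotebe
2. f -> v, k -> g, p -> b, s -> z, t -> d / V _ V: fires at position(s) 7: timelodebe
surface: timelodebe

cell NUM=lu, RANK=ol:
underlying: so-lote-be
1. 0 -> e / C _ C: no change
2. f -> v, k -> g, p -> b, s -> z, t -> d / V _ V: fires at position(s) 5: solodebe
surface: solodebe

cell NUM=pa, RANK=ol:
underlying: so-lote-lo
1. 0 -> e / C _ C: no change
2. f -> v, k -> g, p -> b, s -> z, t -> d / V _ V: fires at position(s) 5: solodelo
surface: solodelo

cell NUM=du, RANK=ma:
underlying: tim-lote-te
1. 0 -> e / C _ C: inserts after position(s) 3: timelotete
2. f -> v, k -> g, p -> b, s -> z, t -> d / V _ V: fires at position(s) 7, 9: timelodede
surface: timelodede


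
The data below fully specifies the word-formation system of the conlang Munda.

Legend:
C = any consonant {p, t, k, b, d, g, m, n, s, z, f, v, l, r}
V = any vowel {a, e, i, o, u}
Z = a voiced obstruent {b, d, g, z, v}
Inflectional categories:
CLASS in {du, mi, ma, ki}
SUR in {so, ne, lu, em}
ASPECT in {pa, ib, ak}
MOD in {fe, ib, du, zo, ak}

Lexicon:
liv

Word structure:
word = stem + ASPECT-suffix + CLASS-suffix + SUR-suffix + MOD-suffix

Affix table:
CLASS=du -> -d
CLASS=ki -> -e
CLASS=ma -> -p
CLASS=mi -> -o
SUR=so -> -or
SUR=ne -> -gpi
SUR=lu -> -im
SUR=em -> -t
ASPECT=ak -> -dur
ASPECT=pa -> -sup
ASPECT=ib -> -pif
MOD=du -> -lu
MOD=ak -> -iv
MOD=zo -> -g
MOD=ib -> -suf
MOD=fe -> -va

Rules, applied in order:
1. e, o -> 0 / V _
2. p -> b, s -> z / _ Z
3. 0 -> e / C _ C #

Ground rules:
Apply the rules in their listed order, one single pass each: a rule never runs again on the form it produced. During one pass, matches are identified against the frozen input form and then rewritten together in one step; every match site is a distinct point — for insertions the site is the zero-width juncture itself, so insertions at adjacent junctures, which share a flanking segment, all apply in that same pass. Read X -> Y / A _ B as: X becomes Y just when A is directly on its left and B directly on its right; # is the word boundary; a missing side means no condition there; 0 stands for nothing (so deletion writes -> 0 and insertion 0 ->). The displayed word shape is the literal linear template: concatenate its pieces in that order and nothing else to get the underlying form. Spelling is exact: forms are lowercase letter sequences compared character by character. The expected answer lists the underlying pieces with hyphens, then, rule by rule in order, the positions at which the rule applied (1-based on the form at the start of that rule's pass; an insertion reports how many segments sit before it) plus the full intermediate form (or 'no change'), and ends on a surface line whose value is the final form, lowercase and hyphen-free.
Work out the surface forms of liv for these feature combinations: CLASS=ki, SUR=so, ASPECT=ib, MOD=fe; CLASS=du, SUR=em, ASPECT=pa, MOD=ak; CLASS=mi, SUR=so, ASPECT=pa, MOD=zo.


cell CLASS=ki, SUR=so, ASPECT=ib, MOD=fe:
underlying: liv-pif-e-or-va
1. e, o -> 0 / V _: fires at position(s) 8: livpiferva
2. p -> b, s -> z / _ Z: no change
3. 0 -> e / C _ C #: no change
surface: livpiferva

cell CLASS=du, SUR=em, ASPECT=pa, MOD=ak:
underlying: liv-sup-d-t-iv
1. e, o -> 0 / V _: no change
2. p -> b, s -> z / _ Z: fires at position(s) 6: livsubdtiv
3. 0 -> e / C _ C #: no change
surface: livsubdtiv

cell CLASS=mi, SUR=so, ASPECT=pa, MOD=zo:
underlying: liv-sup-o-or-g
1. e, o -> 0 / V _: fires at position(s) 8: livsuporg
2. p -> b, s -> z / _ Z: no change
3. 0 -> e / C _ C #: inserts after position(s) 8: livsuporeg
surface: livsuporeg


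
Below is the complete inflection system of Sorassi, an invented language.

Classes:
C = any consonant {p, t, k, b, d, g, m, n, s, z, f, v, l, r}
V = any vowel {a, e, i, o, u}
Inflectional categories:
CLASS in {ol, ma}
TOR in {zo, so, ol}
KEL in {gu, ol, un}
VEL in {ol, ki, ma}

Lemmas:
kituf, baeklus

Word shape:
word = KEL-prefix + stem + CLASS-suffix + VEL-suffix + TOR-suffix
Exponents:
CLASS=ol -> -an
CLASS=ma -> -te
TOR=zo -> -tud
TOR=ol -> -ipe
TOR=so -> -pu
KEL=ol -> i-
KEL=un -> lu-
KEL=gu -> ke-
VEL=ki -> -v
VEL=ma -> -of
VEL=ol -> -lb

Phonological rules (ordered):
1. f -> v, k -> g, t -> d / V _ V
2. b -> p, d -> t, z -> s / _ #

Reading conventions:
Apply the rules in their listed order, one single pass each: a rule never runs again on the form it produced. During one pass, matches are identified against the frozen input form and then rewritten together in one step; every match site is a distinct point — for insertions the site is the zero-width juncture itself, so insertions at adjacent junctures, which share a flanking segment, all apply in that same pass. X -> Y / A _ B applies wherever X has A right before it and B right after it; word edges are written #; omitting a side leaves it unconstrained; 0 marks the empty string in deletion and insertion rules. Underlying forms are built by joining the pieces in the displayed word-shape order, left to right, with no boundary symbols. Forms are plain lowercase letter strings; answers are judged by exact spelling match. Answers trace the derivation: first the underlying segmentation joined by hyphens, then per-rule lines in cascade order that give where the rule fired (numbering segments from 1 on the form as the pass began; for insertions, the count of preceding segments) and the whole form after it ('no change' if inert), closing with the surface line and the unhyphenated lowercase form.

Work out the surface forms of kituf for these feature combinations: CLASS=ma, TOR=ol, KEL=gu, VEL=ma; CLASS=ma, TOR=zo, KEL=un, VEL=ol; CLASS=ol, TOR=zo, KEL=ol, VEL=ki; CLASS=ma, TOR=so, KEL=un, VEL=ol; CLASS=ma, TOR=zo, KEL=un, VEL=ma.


cell CLASS=ma, TOR=ol, KEL=gu, VEL=ma:
underlying: ke-kituf-te-of-ipe
1. f -> v, k -> g, t -> d / V _ V: fires at position(s) 3, 5, 11: kegidufteovipe
2. b -> p, d -> t, z -> s / _ #: no change
surface: kegidufteovipe

cell CLASS=ma, TOR=zo, KEL=un, VEL=ol:
underlying: lu-kituf-te-lb-tud
1. f -> v, k -> g, t -> d / V _ V: fires at position(s) 3, 5: lugiduftelbtud
2. b -> p, d -> t, z -> s / _ #: fires at position(s) 14: lugiduftelbtut
surface: lugiduftelbtut

cell CLASS=ol, TOR=zo, KEL=ol, VEL=ki:
underlying: i-kituf-an-v-tud
1. f -> v, k -> g, t -> d / V _ V: fires at position(s) 2, 4, 6: igiduvanvtud
2. b -> p, d -> t, z -> s / _ #: fires at position(s) 12: igiduvanvtut
surface: igiduvanvtut

cell CLASS=ma, TOR=so, KEL=un, VEL=ol:
underlying: lu-kituf-te-lb-pu
1. f -> v, k -> g, t -> d / V _ V: fires at position(s) 3, 5: lugiduftelbpu
2. b -> p, d -> t, z -> s / _ #: no change
surface: lugiduftelbpu

cell CLASS=ma, TOR=zo, KEL=un, VEL=ma:
underlying: lu-kituf-te-of-tud
1. f -> v, k -> g, t -> d / V _ V: fires at position(s) 3, 5: lugidufteoftud
2. b -> p, d -> t, z -> s / _ #: fires at position(s) 14: lugidufteoftut
surface: lugidufteoftut


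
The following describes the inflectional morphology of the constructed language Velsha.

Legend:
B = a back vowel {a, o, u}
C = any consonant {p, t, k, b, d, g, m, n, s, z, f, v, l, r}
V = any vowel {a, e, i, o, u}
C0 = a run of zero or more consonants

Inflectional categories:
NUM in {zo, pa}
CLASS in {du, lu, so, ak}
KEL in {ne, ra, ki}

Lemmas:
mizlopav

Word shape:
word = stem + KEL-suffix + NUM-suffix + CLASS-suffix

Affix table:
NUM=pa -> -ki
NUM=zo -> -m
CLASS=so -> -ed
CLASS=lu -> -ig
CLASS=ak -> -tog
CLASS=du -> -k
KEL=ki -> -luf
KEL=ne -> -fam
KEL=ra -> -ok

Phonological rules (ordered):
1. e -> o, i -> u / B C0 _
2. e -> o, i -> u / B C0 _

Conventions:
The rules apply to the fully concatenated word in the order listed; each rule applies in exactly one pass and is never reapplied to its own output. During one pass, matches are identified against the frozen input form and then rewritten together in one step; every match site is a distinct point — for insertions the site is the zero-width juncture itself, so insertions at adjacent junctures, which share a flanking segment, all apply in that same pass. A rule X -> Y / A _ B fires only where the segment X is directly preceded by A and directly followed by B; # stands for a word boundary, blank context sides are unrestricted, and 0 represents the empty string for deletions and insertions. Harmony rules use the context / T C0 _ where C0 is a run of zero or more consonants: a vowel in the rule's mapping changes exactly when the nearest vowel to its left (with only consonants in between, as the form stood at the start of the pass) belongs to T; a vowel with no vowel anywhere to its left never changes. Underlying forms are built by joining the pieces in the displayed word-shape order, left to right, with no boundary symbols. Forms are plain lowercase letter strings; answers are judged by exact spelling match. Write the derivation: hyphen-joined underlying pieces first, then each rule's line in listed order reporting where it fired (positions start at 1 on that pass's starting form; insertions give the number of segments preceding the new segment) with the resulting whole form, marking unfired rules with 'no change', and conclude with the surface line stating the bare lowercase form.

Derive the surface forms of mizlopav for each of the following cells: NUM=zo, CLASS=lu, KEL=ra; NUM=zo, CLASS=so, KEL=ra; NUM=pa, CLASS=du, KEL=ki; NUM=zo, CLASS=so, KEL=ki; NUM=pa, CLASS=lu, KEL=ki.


cell NUM=zo, CLASS=lu, KEL=ra:
underlying: mizlopav-ok-m-ig
1. e -> o, i -> u / B C0 _: fires at position(s) 12: mizlopavokmug
2. e -> o, i -> u / B C0 _: no change
surface: mizlopavokmug

cell NUM=zo, CLASS=so, KEL=ra:
underlying: mizlopav-ok-m-ed
1. e -> o, i -> u / B C0 _: fires at position(s) 12: mizlopavokmod
2. e -> o, i -> u / B C0 _: no change
surface: mizlopavokmod

cell NUM=pa, CLASS=du, KEL=ki:
underlying: mizlopav-luf-ki-k
1. e -> o, i -> u / B C0 _: fires at position(s) 13: mizlopavlufkuk
2. e -> o, i -> u / B C0 _: no change
surface: mizlopavlufkuk

cell NUM=zo, CLASS=so, KEL=ki:
underlying: mizlopav-luf-m-ed
1. e -> o, i -> u / B C0 _: fires at position(s) 13: mizlopavlufmod
2. e -> o, i -> u / B C0 _: no change
surface: mizlopavlufmod

cell NUM=pa, CLASS=lu, KEL=ki:
underlying: mizlopav-luf-ki-ig
1. e -> o, i -> u / B C0 _: fires at position(s) 13: mizlopavlufkuig
2. e -> o, i -> u / B C0 _: fires at position(s) 14: mizlopavlufkuug
surface: mizlopavlufkuug


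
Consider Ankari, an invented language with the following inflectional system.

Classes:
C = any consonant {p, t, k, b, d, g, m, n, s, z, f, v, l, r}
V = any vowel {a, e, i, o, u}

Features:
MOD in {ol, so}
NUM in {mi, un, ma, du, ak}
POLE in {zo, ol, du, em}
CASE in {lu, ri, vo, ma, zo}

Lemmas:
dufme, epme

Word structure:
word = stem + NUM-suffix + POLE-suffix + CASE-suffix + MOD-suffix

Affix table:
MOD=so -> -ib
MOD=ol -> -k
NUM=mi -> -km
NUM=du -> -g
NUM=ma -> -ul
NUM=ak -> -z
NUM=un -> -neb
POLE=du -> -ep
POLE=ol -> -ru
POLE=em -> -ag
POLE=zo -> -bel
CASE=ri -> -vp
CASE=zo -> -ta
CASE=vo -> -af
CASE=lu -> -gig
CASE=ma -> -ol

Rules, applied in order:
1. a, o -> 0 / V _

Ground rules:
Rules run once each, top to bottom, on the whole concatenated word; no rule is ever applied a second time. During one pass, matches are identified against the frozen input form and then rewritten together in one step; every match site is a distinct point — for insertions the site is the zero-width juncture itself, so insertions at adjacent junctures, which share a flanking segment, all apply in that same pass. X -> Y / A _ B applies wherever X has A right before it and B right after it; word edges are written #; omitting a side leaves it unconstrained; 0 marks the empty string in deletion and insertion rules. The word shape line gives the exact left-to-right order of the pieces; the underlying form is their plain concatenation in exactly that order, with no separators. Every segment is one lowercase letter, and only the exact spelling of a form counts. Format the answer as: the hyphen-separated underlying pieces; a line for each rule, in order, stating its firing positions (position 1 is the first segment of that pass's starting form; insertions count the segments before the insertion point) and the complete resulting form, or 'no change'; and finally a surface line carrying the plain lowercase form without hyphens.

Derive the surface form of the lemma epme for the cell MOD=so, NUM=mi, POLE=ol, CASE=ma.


underlying: epme-km-ru-ol-ib
1. a, o -> 0 / V _: fires at position(s) 9: epmekmrulib
surface: epmekmrulib


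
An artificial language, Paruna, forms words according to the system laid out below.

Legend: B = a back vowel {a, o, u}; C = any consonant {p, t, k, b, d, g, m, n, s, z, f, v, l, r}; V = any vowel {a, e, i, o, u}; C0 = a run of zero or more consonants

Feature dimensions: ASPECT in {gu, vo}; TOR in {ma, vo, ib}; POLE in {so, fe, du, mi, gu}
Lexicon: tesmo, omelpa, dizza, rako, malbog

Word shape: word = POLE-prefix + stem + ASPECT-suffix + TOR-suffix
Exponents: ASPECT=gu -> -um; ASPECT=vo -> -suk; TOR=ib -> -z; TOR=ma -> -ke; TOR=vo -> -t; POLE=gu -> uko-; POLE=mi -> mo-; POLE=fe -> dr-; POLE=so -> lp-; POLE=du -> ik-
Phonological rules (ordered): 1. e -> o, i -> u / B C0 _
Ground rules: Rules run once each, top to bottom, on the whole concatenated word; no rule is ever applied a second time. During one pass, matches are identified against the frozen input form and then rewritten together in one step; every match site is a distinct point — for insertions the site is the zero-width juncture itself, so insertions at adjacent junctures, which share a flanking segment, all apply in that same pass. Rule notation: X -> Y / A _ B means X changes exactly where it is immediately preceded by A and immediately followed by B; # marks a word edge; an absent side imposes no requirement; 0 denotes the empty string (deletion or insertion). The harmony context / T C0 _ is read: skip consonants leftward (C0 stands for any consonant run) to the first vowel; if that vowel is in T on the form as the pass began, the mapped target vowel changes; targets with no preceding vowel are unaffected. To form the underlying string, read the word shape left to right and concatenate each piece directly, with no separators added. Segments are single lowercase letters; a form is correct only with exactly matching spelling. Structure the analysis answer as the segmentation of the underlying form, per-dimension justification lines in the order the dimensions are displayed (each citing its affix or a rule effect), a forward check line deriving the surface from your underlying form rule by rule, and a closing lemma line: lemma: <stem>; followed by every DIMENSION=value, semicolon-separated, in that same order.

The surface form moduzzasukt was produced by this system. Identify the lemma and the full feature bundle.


underlying: mo-dizza-suk-t
ASPECT=vo - signalled by the affix -suk
TOR=vo - signalled by the affix -t
POLE=mi - signalled by the affix mo-
check: modizzasukt -> moduzzasukt
lemma: dizza; ASPECT=vo; TOR=vo; POLE=mi


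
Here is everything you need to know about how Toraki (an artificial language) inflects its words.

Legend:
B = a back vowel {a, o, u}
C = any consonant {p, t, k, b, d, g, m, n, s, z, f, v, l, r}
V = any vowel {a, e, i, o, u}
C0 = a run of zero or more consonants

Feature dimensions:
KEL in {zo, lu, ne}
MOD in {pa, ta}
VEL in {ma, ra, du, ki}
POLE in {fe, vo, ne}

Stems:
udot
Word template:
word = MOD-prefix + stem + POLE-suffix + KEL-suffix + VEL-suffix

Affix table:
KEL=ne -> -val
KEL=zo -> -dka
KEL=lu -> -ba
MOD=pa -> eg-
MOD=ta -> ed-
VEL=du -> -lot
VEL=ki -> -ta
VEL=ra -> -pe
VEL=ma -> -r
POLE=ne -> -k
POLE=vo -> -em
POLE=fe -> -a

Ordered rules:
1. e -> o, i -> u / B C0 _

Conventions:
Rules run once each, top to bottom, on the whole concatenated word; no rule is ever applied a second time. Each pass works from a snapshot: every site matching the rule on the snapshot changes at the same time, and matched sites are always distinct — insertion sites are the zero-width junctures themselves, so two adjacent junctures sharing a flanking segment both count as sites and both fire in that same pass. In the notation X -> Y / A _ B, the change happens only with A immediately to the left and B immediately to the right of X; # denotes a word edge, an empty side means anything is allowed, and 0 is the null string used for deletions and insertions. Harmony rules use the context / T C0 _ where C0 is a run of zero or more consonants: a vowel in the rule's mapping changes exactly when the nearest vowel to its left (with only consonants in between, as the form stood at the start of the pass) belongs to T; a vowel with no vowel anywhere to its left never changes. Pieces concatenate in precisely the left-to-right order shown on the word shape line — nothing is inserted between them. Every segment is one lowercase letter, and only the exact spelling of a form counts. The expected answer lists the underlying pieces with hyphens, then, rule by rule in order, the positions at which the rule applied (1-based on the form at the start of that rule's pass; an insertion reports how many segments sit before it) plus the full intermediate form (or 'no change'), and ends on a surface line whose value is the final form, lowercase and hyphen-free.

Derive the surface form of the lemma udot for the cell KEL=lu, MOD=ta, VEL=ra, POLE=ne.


underlying: ed-udot-k-ba-pe
1. e -> o, i -> u / B C0 _: fires at position(s) 11: edudotkbapo
surface: edudotkbapo


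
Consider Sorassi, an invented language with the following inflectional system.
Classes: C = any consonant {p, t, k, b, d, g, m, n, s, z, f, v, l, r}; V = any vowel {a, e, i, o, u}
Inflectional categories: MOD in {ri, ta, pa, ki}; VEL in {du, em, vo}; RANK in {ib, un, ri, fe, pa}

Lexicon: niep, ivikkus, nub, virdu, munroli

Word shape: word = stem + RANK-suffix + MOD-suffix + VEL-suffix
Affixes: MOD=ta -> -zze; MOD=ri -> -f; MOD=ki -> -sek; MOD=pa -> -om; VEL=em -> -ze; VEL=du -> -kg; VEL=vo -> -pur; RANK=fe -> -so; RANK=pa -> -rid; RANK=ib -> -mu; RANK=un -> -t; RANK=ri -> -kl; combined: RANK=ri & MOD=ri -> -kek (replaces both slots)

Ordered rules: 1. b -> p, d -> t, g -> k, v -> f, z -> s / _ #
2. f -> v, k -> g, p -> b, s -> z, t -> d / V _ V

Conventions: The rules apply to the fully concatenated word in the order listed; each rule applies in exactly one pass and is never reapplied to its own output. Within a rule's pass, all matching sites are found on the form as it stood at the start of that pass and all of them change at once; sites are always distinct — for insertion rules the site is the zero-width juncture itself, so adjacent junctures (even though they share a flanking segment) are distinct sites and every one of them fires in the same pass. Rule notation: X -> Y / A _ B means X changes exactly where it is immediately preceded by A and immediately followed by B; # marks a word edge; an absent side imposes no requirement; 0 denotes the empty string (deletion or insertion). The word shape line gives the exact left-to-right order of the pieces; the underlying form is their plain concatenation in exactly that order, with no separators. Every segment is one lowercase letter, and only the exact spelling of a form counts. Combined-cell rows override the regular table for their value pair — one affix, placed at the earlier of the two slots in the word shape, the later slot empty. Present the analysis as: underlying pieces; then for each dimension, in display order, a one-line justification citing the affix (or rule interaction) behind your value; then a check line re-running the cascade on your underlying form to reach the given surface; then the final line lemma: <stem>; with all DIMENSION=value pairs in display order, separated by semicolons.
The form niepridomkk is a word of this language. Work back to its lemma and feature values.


underlying: niep-rid-om-kg
MOD=pa - signalled by the affix -om
VEL=du - signalled by the affix -kg
RANK=pa - signalled by the affix -rid
check: niepridomkg -> niepridomkk -> niepridomkk
lemma: niep; MOD=pa; VEL=du; RANK=pa


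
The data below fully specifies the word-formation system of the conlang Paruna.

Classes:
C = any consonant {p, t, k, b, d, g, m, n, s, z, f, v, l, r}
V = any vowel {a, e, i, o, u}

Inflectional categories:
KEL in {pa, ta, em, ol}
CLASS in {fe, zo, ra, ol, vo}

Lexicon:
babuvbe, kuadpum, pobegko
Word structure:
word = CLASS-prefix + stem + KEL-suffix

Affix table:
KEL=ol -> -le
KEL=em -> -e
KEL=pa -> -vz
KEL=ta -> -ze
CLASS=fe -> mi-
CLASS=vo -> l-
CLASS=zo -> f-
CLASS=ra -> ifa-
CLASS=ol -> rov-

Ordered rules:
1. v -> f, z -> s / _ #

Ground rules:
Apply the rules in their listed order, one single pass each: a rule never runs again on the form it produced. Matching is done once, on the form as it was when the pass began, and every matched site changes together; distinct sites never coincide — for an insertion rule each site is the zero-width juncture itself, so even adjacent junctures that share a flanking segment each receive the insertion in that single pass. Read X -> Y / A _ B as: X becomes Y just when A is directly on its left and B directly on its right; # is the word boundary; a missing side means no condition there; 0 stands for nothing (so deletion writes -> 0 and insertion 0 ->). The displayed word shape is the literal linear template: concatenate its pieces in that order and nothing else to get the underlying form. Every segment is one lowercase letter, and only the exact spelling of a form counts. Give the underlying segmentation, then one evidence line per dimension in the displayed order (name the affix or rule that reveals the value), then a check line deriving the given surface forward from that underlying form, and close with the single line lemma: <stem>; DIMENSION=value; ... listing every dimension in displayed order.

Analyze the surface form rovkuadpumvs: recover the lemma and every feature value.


underlying: rov-kuadpum-vz
KEL=pa - signalled by the affix -vz
CLASS=ol - signalled by the affix rov-
check: rovkuadpumvz -> rovkuadpumvs
lemma: kuadpum; KEL=pa; CLASS=ol


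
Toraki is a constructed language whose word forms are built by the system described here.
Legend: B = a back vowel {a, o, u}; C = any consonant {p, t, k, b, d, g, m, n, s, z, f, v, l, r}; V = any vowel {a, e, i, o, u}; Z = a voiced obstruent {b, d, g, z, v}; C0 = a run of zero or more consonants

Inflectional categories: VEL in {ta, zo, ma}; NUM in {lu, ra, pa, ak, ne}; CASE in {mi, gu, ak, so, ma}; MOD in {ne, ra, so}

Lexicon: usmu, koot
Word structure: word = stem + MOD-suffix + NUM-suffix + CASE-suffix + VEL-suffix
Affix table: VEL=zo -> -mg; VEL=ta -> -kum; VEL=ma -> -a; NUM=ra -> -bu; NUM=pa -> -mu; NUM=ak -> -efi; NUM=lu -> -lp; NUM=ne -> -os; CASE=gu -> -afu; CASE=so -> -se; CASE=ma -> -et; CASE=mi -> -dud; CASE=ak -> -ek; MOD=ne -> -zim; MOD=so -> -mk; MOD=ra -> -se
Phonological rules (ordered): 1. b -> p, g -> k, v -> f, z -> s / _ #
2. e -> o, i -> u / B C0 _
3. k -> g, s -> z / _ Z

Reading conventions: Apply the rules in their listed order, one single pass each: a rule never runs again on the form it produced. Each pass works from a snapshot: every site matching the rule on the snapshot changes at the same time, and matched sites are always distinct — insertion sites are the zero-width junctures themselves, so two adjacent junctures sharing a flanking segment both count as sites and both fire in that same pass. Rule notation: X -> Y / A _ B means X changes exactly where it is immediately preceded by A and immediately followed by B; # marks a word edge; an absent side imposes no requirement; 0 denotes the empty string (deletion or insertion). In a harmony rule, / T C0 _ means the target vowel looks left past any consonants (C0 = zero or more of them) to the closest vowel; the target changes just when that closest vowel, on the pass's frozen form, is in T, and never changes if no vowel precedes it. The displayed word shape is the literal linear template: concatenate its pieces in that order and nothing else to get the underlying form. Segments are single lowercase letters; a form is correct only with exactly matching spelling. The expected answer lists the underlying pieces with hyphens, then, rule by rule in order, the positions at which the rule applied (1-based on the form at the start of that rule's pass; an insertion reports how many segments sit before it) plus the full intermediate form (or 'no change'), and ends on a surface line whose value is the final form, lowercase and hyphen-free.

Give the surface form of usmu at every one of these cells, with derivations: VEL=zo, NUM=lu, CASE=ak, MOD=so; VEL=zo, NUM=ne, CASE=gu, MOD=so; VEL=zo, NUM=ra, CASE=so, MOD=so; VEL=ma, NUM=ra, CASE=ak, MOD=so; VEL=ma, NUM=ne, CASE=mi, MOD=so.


cell VEL=zo, NUM=lu, CASE=ak, MOD=so:
underlying: usmu-mk-lp-ek-mg
1. b -> p, g -> k, v -> f, z -> s / _ #: fires at position(s) 12: usmumklpekmk
2. e -> o, i -> u / B C0 _: fires at position(s) 9: usmumklpokmk
3. k -> g, s -> z / _ Z: no change
surface: usmumklpokmk

cell VEL=zo, NUM=ne, CASE=gu, MOD=so:
underlying: usmu-mk-os-afu-mg
1. b -> p, g -> k, v -> f, z -> s / _ #: fires at position(s) 13: usmumkosafumk
2. e -> o, i -> u / B C0 _: no change
3. k -> g, s -> z / _ Z: no change
surface: usmumkosafumk

cell VEL=zo, NUM=ra, CASE=so, MOD=so:
underlying: usmu-mk-bu-se-mg
1. b -> p, g -> k, v -> f, z -> s / _ #: fires at position(s) 12: usmumkbusemk
2. e -> o, i -> u / B C0 _: fires at position(s) 10: usmumkbusomk
3. k -> g, s -> z / _ Z: fires at position(s) 6: usmumgbusomk
surface: usmumgbusomk

cell VEL=ma, NUM=ra, CASE=ak, MOD=so:
underlying: usmu-mk-bu-ek-a
1. b -> p, g -> k, v -> f, z -> s / _ #: no change
2. e -> o, i -> u / B C0 _: fires at position(s) 9: usmumkbuoka
3. k -> g, s -> z / _ Z: fires at position(s) 6: usmumgbuoka
surface: usmumgbuoka

cell VEL=ma, NUM=ne, CASE=mi, MOD=so:
underlying: usmu-mk-os-dud-a
1. b -> p, g -> k, v -> f, z -> s / _ #: no change
2. e -> o, i -> u / B C0 _: no change
3. k -> g, s -> z / _ Z: fires at position(s) 8: usmumkozduda
surface: usmumkozduda


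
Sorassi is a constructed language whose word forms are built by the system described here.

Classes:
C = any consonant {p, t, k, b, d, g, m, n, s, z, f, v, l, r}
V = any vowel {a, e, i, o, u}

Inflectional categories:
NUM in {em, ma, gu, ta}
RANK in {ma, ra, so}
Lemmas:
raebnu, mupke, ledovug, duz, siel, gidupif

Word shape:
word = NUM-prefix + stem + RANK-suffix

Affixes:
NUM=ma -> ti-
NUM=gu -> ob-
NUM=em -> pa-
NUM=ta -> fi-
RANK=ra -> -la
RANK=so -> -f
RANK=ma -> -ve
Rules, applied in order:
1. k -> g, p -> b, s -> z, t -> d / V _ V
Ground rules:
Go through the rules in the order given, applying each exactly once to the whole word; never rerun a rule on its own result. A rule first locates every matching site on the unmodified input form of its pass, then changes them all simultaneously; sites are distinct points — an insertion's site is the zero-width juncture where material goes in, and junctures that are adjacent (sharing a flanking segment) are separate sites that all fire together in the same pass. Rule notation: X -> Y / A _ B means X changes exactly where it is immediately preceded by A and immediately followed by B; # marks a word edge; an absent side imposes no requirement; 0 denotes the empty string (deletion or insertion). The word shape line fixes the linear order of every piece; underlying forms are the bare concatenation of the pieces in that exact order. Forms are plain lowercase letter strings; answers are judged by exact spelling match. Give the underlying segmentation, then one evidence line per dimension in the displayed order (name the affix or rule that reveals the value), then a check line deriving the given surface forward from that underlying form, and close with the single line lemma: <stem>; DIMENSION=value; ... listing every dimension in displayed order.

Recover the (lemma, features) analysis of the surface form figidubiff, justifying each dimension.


underlying: fi-gidupif-f
NUM=ta - signalled by the affix fi-
RANK=so - signalled by the affix -f
check: figidupiff -> figidubiff
lemma: gidupif; NUM=ta; RANK=so


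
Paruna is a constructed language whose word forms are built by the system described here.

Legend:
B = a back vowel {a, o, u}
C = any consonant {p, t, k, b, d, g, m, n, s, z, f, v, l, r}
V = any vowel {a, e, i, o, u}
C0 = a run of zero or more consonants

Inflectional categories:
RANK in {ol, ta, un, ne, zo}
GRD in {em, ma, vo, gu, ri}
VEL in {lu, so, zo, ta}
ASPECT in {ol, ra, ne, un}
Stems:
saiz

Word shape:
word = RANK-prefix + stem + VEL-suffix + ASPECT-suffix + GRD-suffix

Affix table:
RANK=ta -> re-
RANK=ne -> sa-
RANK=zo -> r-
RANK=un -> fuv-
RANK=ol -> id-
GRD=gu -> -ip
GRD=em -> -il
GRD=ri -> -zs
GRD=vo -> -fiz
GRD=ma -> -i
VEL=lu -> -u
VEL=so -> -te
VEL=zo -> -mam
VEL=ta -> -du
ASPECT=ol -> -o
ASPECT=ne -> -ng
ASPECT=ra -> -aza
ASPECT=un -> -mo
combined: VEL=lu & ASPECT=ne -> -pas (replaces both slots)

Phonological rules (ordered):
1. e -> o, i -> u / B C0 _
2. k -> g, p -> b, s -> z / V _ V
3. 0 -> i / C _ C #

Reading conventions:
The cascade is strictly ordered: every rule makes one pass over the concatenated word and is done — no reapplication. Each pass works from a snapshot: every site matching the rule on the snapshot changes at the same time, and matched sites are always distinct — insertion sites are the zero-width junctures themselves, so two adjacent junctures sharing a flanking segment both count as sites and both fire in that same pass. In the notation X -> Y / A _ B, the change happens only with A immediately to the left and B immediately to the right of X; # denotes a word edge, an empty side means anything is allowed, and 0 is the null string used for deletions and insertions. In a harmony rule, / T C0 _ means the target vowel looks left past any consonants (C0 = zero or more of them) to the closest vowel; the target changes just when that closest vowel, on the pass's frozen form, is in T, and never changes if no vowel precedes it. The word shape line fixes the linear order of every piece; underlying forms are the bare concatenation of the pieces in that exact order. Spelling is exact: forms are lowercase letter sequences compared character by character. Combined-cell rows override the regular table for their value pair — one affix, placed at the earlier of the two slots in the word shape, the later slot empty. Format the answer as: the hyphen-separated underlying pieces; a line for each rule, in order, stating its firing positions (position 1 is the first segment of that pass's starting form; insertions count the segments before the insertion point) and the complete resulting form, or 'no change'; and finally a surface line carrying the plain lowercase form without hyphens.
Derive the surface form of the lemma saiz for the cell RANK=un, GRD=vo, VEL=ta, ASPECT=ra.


underlying: fuv-saiz-du-aza-fiz
1. e -> o, i -> u / B C0 _: fires at position(s) 6, 14: fuvsauzduazafuz
2. k -> g, p -> b, s -> z / V _ V: no change
3. 0 -> i / C _ C #: no change
surface: fuvsauzduazafuz


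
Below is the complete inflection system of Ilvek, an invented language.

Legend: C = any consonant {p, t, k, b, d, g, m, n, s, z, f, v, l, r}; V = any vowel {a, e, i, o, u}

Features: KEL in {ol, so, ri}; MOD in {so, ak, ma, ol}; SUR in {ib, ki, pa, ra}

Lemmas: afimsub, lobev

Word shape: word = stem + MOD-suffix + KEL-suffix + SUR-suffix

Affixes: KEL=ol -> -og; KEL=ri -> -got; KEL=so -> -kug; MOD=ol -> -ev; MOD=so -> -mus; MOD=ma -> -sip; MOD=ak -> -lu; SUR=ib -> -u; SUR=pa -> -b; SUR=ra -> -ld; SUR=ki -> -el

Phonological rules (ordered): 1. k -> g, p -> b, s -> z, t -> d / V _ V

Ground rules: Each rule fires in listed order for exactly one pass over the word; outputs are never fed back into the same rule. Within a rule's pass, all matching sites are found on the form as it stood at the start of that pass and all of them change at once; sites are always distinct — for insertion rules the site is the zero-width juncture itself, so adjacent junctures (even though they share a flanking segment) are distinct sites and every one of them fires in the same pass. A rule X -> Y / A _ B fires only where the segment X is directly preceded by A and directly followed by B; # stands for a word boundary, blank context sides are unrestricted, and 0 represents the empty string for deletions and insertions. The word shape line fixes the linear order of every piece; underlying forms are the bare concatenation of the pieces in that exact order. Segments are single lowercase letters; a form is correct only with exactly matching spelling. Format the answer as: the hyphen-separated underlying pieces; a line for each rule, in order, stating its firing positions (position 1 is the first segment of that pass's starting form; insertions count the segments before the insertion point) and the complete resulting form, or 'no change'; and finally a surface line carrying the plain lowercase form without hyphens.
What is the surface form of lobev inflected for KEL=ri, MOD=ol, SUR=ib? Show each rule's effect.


underlying: lobev-ev-got-u
1. k -> g, p -> b, s -> z, t -> d / V _ V: fires at position(s) 10: lobevevgodu
surface: lobevevgodu


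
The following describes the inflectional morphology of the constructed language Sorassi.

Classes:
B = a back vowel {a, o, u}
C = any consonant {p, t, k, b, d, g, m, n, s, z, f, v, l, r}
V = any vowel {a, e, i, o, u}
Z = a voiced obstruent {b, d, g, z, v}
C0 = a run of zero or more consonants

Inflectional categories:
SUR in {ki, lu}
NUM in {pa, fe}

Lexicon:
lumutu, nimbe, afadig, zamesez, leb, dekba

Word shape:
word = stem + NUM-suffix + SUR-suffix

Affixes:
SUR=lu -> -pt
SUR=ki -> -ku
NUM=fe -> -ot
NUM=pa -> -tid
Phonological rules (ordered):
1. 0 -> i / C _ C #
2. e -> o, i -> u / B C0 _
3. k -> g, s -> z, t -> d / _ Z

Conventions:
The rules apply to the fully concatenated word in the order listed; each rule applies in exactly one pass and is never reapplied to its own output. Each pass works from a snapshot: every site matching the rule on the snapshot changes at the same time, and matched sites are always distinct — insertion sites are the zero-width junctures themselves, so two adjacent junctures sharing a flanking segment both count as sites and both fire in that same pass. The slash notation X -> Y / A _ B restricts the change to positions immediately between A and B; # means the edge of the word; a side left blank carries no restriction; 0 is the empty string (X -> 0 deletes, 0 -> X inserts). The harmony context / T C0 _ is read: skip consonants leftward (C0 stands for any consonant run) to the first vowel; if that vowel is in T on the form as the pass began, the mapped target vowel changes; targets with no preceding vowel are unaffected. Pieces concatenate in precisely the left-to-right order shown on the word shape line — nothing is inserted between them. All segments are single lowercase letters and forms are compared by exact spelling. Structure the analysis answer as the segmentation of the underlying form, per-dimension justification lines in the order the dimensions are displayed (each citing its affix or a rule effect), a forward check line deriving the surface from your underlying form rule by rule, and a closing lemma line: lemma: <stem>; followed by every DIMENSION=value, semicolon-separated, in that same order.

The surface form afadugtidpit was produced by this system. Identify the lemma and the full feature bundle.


underlying: afadig-tid-pt
SUR=lu - signalled by the affix -pt
NUM=pa - signalled by the affix -tid
check: afadigtidpt -> afadigtidpit -> afadugtidpit -> afadugtidpit
lemma: afadig; SUR=lu; NUM=pa


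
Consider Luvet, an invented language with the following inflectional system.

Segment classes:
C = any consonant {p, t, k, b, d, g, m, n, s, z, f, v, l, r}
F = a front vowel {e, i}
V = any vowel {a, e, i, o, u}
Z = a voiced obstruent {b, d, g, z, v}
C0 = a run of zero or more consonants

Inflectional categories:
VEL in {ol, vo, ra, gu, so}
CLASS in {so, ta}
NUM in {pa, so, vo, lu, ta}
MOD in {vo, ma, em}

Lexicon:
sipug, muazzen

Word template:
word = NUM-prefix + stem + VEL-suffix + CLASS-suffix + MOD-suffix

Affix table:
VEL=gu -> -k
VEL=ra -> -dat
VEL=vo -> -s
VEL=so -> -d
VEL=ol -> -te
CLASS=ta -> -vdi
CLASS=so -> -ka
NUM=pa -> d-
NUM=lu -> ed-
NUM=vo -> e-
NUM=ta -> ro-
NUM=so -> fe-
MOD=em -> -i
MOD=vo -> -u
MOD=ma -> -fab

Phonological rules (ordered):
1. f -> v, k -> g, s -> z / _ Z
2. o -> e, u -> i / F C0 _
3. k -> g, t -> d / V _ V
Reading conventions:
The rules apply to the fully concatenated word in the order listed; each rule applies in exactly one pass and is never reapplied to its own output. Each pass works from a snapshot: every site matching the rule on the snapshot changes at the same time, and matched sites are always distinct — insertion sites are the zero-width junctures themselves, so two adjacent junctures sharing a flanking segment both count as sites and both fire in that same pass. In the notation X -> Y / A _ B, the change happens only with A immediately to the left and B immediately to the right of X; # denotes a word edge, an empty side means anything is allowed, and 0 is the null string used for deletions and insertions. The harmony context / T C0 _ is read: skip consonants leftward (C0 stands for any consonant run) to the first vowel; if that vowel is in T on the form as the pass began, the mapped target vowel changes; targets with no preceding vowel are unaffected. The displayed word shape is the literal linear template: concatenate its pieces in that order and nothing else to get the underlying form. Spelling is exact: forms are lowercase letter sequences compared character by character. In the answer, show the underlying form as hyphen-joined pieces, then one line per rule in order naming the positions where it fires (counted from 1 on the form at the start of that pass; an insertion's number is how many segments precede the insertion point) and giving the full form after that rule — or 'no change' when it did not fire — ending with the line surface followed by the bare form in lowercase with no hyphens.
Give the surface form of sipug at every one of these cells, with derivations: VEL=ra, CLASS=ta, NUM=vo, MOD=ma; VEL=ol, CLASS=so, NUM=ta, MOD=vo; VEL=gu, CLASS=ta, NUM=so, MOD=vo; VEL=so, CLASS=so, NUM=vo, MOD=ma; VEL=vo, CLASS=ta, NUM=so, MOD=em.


cell VEL=ra, CLASS=ta, NUM=vo, MOD=ma:
underlying: e-sipug-dat-vdi-fab
1. f -> v, k -> g, s -> z / _ Z: no change
2. o -> e, u -> i / F C0 _: fires at position(s) 5: esipigdatvdifab
3. k -> g, t -> d / V _ V: no change
surface: esipigdatvdifab

cell VEL=ol, CLASS=so, NUM=ta, MOD=vo:
underlying: ro-sipug-te-ka-u
1. f -> v, k -> g, s -> z / _ Z: no change
2. o -> e, u -> i / F C0 _: fires at position(s) 6: rosipigtekau
3. k -> g, t -> d / V _ V: fires at position(s) 10: rosipigtegau
surface: rosipigtegau

cell VEL=gu, CLASS=ta, NUM=so, MOD=vo:
underlying: fe-sipug-k-vdi-u
1. f -> v, k -> g, s -> z / _ Z: fires at position(s) 8: fesipuggvdiu
2. o -> e, u -> i / F C0 _: fires at position(s) 6, 12: fesipiggvdii
3. k -> g, t -> d / V _ V: no change
surface: fesipiggvdii

cell VEL=so, CLASS=so, NUM=vo, MOD=ma:
underlying: e-sipug-d-ka-fab
1. f -> v, k -> g, s -> z / _ Z: no change
2. o -> e, u -> i / F C0 _: fires at position(s) 5: esipigdkafab
3. k -> g, t -> d / V _ V: no change
surface: esipigdkafab

cell VEL=vo, CLASS=ta, NUM=so, MOD=em:
underlying: fe-sipug-s-vdi-i
1. f -> v, k -> g, s -> z / _ Z: fires at position(s) 8: fesipugzvdii
2. o -> e, u -> i / F C0 _: fires at position(s) 6: fesipigzvdii
3. k -> g, t -> d / V _ V: no change
surface: fesipigzvdii
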